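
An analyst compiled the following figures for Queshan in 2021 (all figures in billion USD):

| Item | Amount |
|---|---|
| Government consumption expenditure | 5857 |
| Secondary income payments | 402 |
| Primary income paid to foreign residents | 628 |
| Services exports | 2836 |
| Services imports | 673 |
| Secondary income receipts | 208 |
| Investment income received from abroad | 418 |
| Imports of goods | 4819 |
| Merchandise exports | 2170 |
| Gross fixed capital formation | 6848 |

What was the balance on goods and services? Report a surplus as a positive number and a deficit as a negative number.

Goods balance = 2170 - 4819 = -2649
Services balance = 2836 - 673 = 2163
Trade balance (goods + services) = -2649 + 2163 = -486

-486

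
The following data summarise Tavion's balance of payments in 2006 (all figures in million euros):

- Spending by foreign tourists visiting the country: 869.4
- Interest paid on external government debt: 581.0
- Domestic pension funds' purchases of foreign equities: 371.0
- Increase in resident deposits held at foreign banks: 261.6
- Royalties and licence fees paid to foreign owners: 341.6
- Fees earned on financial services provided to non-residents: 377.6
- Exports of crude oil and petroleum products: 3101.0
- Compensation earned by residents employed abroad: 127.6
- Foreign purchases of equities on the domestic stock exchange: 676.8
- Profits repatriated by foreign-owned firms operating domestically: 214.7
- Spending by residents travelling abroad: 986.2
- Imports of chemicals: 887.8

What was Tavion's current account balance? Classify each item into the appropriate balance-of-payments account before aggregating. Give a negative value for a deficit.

1464.3

Goods: 3101.0 - 887.8 = 2213.2
Services: 377.6 - 986.2 - 341.6 + 869.4 = -80.8
Primary income: 127.6 - 214.7 - 581.0 = -668.1
Current account = 2213.2 + (-80.8) + (-668.1) = 1464.3
(Excluded from the current account — financial account: domestic pension funds' purchases of foreign equities 371.0, increase in resident deposits held at foreign banks 261.6, foreign purchases of equities on the domestic stock exchange 676.8.)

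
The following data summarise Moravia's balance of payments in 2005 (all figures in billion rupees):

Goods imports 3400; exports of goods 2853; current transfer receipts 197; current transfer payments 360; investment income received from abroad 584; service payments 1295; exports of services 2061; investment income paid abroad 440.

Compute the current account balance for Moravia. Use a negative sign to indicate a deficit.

200

Goods balance = 2853 - 3400 = -547
Services balance = 2061 - 1295 = 766
Trade balance (goods + services) = -547 + 766 = 219
Net primary income = 584 - 440 = 144
Net secondary income = 197 - 360 = -163
Current account = 219 + 144 + (-163) = 200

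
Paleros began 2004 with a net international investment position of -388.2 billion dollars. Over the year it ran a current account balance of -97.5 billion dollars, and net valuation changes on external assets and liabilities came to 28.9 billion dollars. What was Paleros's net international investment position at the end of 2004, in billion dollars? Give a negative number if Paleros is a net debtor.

-456.8

Change in NIIP = current account + net valuation change = -97.5 + 28.9 = -68.6
End-of-year NIIP = -388.2 + (-68.6) = -456.8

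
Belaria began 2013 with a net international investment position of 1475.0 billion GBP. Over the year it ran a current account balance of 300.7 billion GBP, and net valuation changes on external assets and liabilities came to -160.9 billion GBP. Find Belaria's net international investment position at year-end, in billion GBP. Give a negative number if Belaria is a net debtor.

Change in NIIP = current account + net valuation change = 300.7 + (-160.9) = 139.8
End-of-year NIIP = 1475.0 + 139.8 = 1614.8

1614.8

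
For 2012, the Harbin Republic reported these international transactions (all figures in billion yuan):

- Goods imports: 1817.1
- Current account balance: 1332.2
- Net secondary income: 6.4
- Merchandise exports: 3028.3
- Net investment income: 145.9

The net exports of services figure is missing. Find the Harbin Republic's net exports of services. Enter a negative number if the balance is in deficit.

-31.3

Current account = goods balance + services balance + net primary income + net secondary income
Sum of the known components = 1363.5
Net exports of services = CA - (known components) = 1332.2 - 1363.5 = -31.3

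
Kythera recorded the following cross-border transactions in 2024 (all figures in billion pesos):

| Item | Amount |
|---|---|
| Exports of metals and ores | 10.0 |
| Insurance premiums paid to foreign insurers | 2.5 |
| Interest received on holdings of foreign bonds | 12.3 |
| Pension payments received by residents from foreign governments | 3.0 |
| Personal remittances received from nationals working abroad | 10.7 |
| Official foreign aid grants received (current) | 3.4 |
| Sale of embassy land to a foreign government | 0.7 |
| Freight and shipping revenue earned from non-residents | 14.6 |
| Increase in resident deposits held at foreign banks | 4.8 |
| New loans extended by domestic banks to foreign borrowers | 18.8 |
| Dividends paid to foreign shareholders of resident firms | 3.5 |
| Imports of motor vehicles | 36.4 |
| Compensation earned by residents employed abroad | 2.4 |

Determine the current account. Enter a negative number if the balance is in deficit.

14.0

Goods: -36.4 + 10.0 = -26.4
Services: -2.5 + 14.6 = 12.1
Primary income: -3.5 + 12.3 + 2.4 = 11.2
Secondary income: 3.0 + 3.4 + 10.7 = 17.1
Current account = (-26.4) + 12.1 + 11.2 + 17.1 = 14.0
(Excluded from the current account — capital account: sale of embassy land to a foreign government 0.7; financial account: increase in resident deposits held at foreign banks 4.8, new loans extended by domestic banks to foreign borrowers 18.8.)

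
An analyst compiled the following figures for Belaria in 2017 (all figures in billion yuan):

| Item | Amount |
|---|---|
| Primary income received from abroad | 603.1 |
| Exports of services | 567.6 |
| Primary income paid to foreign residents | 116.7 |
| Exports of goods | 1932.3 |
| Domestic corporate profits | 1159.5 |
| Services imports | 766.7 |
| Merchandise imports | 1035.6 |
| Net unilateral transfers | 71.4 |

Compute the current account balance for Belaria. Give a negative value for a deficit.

Goods balance = 1932.3 - 1035.6 = 896.7
Services balance = 567.6 - 766.7 = -199.1
Trade balance (goods + services) = 896.7 + (-199.1) = 697.6
Net primary income = 603.1 - 116.7 = 486.4
Net secondary income = 71.4
Current account = 697.6 + 486.4 + 71.4 = 1255.4

1255.4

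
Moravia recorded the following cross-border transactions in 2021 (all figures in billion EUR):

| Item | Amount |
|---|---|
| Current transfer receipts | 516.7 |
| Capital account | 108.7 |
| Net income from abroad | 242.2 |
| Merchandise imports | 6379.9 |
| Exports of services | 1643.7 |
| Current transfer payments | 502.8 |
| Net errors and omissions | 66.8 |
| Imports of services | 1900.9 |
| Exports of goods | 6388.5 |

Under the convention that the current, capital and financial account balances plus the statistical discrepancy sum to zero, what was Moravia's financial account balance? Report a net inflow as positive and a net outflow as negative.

Goods balance = 6388.5 - 6379.9 = 8.6
Services balance = 1643.7 - 1900.9 = -257.2
Trade balance (goods + services) = 8.6 + (-257.2) = -248.6
Net primary income = 242.2
Net secondary income = 516.7 - 502.8 = 13.9
Current account = -248.6 + 242.2 + 13.9 = 7.5
Financial account = -(7.5 + 108.7 + 66.8) = -183.0

-183.0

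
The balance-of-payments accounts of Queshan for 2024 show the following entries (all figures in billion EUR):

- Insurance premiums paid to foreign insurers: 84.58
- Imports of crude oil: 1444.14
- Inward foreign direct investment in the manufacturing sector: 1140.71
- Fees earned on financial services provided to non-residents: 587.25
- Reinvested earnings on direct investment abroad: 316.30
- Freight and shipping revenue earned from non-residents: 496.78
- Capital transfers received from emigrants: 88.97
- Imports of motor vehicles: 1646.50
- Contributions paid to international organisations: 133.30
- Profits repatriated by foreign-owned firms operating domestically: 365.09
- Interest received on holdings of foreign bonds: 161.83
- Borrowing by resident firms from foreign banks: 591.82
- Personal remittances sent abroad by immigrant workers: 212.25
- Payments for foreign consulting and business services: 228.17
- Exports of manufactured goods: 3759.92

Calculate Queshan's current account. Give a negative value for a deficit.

1208.05

Goods: -1646.50 + 3759.92 - 1444.14 = 669.28
Services: 587.25 - 84.58 - 228.17 + 496.78 = 771.28
Primary income: 316.30 - 365.09 + 161.83 = 113.04
Secondary income: -133.30 - 212.25 = -345.55
Current account = 669.28 + 771.28 + 113.04 + (-345.55) = 1208.05
(Excluded from the current account — financial account: inward foreign direct investment in the manufacturing sector 1140.71, borrowing by resident firms from foreign banks 591.82; capital account: capital transfers received from emigrants 88.97.)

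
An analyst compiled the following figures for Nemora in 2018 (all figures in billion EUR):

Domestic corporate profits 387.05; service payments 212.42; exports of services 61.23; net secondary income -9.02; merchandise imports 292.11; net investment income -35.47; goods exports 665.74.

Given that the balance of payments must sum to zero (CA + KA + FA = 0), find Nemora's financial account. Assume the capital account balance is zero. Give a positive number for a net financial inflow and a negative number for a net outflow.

-177.95

Goods balance = 665.74 - 292.11 = 373.63
Services balance = 61.23 - 212.42 = -151.19
Trade balance (goods + services) = 373.63 + (-151.19) = 222.44
Net primary income = -35.47
Net secondary income = -9.02
Current account = 222.44 + (-35.47) + (-9.02) = 177.95
Financial account = -(177.95) = -177.95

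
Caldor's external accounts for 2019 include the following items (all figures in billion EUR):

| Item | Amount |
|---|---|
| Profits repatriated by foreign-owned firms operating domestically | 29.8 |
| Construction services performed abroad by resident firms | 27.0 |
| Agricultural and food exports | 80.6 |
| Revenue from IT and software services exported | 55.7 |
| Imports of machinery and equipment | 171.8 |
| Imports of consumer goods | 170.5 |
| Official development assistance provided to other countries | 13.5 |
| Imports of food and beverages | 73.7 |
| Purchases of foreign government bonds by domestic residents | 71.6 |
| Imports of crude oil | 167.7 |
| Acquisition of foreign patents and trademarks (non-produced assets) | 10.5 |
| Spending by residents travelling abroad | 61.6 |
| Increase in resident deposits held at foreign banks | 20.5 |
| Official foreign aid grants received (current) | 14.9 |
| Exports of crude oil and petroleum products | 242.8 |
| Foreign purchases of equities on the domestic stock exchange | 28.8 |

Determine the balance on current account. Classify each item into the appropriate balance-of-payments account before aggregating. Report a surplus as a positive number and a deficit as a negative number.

-267.6

Goods: 80.6 - 73.7 + 242.8 - 171.8 - 167.7 - 170.5 = -260.3
Services: 55.7 + 27.0 - 61.6 = 21.1
Primary income: -29.8
Secondary income: -13.5 + 14.9 = 1.4
Current account = (-260.3) + 21.1 + (-29.8) + 1.4 = -267.6
(Excluded from the current account — financial account: purchases of foreign government bonds by domestic residents 71.6, increase in resident deposits held at foreign banks 20.5, foreign purchases of equities on the domestic stock exchange 28.8; capital account: acquisition of foreign patents and trademarks (non-produced assets) 10.5.)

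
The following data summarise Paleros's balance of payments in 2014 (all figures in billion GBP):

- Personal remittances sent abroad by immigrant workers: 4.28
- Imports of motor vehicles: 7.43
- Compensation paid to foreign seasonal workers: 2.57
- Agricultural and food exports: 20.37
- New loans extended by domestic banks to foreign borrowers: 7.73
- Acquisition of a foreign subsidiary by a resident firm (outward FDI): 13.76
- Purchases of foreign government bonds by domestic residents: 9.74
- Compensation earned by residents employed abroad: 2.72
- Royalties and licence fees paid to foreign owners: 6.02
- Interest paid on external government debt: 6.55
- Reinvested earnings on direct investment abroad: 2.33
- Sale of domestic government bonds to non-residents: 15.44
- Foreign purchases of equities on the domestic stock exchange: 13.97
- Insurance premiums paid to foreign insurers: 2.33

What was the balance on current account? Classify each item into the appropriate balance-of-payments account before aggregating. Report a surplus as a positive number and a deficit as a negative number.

Goods: -7.43 + 20.37 = 12.94
Services: -6.02 - 2.33 = -8.35
Primary income: 2.72 + 2.33 - 2.57 - 6.55 = -4.07
Secondary income: -4.28
Current account = 12.94 + (-8.35) + (-4.07) + (-4.28) = -3.76
(Excluded from the current account — financial account: new loans extended by domestic banks to foreign borrowers 7.73, acquisition of a foreign subsidiary by a resident firm (outward FDI) 13.76, purchases of foreign government bonds by domestic residents 9.74, sale of domestic government bonds to non-residents 15.44, foreign purchases of equities on the domestic stock exchange 13.97.)

-3.76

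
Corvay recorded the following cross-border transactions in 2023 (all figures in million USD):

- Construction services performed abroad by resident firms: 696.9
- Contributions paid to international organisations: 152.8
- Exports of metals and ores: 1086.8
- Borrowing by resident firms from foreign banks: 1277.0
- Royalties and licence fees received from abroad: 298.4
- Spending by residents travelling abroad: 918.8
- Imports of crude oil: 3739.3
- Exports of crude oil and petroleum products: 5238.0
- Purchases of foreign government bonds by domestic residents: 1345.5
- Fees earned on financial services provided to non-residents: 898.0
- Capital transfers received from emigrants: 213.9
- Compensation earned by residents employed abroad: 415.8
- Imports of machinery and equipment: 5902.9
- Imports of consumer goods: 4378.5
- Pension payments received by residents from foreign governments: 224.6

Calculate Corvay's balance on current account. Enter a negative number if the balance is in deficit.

-6233.8

Goods: 1086.8 - 5902.9 + 5238.0 - 4378.5 - 3739.3 = -7695.9
Services: 298.4 - 918.8 + 696.9 + 898.0 = 974.5
Primary income: 415.8
Secondary income: -152.8 + 224.6 = 71.8
Current account = (-7695.9) + 974.5 + 415.8 + 71.8 = -6233.8
(Excluded from the current account — financial account: borrowing by resident firms from foreign banks 1277.0, purchases of foreign government bonds by domestic residents 1345.5; capital account: capital transfers received from emigrants 213.9.)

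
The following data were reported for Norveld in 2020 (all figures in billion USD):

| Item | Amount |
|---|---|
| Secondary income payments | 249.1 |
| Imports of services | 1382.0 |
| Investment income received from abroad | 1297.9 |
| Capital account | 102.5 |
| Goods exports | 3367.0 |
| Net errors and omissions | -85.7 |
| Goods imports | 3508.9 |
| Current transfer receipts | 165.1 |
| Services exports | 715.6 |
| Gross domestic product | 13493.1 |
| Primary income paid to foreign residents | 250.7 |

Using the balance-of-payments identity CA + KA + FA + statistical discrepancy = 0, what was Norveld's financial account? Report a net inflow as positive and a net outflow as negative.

-171.7

Goods balance = 3367.0 - 3508.9 = -141.9
Services balance = 715.6 - 1382.0 = -666.4
Trade balance (goods + services) = -141.9 + (-666.4) = -808.3
Net primary income = 1297.9 - 250.7 = 1047.2
Net secondary income = 165.1 - 249.1 = -84.0
Current account = -808.3 + 1047.2 + (-84.0) = 154.9
Financial account = -(154.9 + 102.5 + (-85.7)) = -171.7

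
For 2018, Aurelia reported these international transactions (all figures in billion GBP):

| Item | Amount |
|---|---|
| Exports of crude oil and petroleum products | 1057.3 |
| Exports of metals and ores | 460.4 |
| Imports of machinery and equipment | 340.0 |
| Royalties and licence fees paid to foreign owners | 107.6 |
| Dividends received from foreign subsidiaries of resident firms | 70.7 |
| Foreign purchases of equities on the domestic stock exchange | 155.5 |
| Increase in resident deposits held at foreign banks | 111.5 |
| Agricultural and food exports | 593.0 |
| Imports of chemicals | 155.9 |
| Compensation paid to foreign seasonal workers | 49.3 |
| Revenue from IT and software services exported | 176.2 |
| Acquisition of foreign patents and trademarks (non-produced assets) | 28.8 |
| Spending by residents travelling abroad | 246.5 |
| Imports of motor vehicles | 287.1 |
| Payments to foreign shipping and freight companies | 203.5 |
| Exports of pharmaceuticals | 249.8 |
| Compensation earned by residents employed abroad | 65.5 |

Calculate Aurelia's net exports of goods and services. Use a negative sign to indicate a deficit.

1196.1

Goods: 1057.3 + 460.4 + 249.8 - 340.0 + 593.0 - 287.1 - 155.9 = 1577.5
Services: -246.5 - 107.6 - 203.5 + 176.2 = -381.4
Trade balance = 1577.5 + (-381.4) = 1196.1
(Excluded from the trade balance — primary income: dividends received from foreign subsidiaries of resident firms 70.7, compensation paid to foreign seasonal workers 49.3, compensation earned by residents employed abroad 65.5; financial account: foreign purchases of equities on the domestic stock exchange 155.5, increase in resident deposits held at foreign banks 111.5; capital account: acquisition of foreign patents and trademarks (non-produced assets) 28.8.)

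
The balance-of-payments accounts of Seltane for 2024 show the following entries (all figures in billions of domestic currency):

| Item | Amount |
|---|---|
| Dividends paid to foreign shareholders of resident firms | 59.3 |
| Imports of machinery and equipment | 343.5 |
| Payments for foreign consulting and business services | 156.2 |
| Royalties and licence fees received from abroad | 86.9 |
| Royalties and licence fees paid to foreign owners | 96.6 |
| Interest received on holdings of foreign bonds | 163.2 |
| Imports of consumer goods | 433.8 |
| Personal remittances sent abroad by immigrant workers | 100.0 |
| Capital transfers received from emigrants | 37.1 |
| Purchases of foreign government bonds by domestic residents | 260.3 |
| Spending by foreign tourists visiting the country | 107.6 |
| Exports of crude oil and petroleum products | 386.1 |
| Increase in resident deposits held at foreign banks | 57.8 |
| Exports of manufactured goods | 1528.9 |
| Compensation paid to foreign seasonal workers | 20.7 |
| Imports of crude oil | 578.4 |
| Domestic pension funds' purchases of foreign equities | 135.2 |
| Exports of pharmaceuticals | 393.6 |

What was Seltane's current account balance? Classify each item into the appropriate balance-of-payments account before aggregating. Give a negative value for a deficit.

877.8

Goods: -578.4 - 343.5 + 393.6 + 386.1 + 1528.9 - 433.8 = 952.9
Services: 86.9 - 156.2 - 96.6 + 107.6 = -58.3
Primary income: 163.2 - 20.7 - 59.3 = 83.2
Secondary income: -100.0
Current account = 952.9 + (-58.3) + 83.2 + (-100.0) = 877.8
(Excluded from the current account — capital account: capital transfers received from emigrants 37.1; financial account: purchases of foreign government bonds by domestic residents 260.3, increase in resident deposits held at foreign banks 57.8, domestic pension funds' purchases of foreign equities 135.2.)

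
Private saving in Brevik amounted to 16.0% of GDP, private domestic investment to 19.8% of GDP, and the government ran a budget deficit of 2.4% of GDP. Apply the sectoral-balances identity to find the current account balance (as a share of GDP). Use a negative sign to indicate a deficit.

-6.2

By the sectoral-balances identity, CA = (S_private - I) + (T - G).
Private balance = 16.0 - 19.8 = -3.8
Government balance (T - G) = -2.4
CA = -3.8 + (-2.4) = -6.2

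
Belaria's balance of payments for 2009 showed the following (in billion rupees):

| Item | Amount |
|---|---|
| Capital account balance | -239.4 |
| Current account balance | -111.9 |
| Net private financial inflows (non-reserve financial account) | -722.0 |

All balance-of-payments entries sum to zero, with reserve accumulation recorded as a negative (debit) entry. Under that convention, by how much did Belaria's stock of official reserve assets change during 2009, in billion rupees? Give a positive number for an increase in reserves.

-1073.3

Official reserve transactions balance = -((-111.9) + (-239.4) + (-722.0)) = 1073.3
An accumulation of reserves is recorded as a debit (negative entry), so the change in the stock of reserves is the negative of that balance.
Change in official reserves = -(1073.3) = -1073.3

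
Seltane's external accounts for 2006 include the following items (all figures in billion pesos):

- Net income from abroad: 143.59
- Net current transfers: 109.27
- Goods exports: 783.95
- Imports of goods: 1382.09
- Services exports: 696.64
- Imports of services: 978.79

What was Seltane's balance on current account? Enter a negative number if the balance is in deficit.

-627.43

Goods balance = 783.95 - 1382.09 = -598.14
Services balance = 696.64 - 978.79 = -282.15
Trade balance (goods + services) = -598.14 + (-282.15) = -880.29
Net primary income = 143.59
Net secondary income = 109.27
Current account = -880.29 + 143.59 + 109.27 = -627.43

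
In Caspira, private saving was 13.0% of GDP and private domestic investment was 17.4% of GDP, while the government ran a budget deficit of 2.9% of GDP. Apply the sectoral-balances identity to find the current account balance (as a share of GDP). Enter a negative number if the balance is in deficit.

-7.3

By the sectoral-balances identity, CA = (S_private - I) + (T - G).
Private balance = 13.0 - 17.4 = -4.4
Government balance (T - G) = -2.9
CA = -4.4 + (-2.9) = -7.3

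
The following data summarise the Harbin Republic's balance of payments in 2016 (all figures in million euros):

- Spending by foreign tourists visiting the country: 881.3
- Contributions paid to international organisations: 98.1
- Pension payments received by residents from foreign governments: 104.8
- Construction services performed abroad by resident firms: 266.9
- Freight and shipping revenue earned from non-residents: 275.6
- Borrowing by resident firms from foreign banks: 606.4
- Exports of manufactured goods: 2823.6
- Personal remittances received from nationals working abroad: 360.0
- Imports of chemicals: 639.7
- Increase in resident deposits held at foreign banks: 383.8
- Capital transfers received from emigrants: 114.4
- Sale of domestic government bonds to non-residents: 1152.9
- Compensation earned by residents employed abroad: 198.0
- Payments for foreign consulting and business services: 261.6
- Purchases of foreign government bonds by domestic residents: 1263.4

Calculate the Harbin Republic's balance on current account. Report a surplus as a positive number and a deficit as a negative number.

Goods: 2823.6 - 639.7 = 2183.9
Services: -261.6 + 275.6 + 881.3 + 266.9 = 1162.2
Primary income: 198.0
Secondary income: 104.8 - 98.1 + 360.0 = 366.7
Current account = 2183.9 + 1162.2 + 198.0 + 366.7 = 3910.8
(Excluded from the current account — financial account: borrowing by resident firms from foreign banks 606.4, increase in resident deposits held at foreign banks 383.8, sale of domestic government bonds to non-residents 1152.9, purchases of foreign government bonds by domestic residents 1263.4; capital account: capital transfers received from emigrants 114.4.)

3910.8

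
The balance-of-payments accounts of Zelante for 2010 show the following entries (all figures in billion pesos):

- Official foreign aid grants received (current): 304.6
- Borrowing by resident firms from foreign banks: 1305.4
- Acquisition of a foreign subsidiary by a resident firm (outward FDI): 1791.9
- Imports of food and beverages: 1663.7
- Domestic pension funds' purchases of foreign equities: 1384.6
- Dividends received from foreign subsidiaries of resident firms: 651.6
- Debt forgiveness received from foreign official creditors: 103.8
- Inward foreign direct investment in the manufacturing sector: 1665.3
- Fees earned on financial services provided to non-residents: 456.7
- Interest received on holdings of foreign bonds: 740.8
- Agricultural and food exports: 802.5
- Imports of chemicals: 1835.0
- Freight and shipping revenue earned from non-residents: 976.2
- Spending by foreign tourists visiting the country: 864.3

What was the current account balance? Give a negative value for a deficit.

1298.0

Goods: -1663.7 - 1835.0 + 802.5 = -2696.2
Services: 976.2 + 864.3 + 456.7 = 2297.2
Primary income: 651.6 + 740.8 = 1392.4
Secondary income: 304.6
Current account = (-2696.2) + 2297.2 + 1392.4 + 304.6 = 1298.0
(Excluded from the current account — financial account: borrowing by resident firms from foreign banks 1305.4, acquisition of a foreign subsidiary by a resident firm (outward FDI) 1791.9, domestic pension funds' purchases of foreign equities 1384.6, inward foreign direct investment in the manufacturing sector 1665.3; capital account: debt forgiveness received from foreign official creditors 103.8.)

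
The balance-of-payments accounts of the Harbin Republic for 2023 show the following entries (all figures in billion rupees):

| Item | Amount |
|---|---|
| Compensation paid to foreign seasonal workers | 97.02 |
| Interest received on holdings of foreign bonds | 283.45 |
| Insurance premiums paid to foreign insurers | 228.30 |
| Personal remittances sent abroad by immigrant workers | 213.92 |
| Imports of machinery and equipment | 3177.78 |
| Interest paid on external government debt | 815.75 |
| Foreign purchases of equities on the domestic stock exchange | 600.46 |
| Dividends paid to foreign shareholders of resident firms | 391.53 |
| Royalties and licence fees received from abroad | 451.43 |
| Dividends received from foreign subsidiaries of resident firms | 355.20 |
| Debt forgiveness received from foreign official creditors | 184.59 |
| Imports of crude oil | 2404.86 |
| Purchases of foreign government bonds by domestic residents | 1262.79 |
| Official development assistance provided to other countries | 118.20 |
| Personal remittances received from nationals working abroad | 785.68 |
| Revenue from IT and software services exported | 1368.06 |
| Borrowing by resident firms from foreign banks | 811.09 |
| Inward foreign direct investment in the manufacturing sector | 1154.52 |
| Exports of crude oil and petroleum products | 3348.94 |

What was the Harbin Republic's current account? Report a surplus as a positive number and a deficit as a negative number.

Goods: -2404.86 + 3348.94 - 3177.78 = -2233.70
Services: 451.43 + 1368.06 - 228.30 = 1591.19
Primary income: 283.45 - 391.53 - 815.75 - 97.02 + 355.20 = -665.65
Secondary income: 785.68 - 213.92 - 118.20 = 453.56
Current account = (-2233.70) + 1591.19 + (-665.65) + 453.56 = -854.60
(Excluded from the current account — financial account: foreign purchases of equities on the domestic stock exchange 600.46, purchases of foreign government bonds by domestic residents 1262.79, borrowing by resident firms from foreign banks 811.09, inward foreign direct investment in the manufacturing sector 1154.52; capital account: debt forgiveness received from foreign official creditors 184.59.)

-854.60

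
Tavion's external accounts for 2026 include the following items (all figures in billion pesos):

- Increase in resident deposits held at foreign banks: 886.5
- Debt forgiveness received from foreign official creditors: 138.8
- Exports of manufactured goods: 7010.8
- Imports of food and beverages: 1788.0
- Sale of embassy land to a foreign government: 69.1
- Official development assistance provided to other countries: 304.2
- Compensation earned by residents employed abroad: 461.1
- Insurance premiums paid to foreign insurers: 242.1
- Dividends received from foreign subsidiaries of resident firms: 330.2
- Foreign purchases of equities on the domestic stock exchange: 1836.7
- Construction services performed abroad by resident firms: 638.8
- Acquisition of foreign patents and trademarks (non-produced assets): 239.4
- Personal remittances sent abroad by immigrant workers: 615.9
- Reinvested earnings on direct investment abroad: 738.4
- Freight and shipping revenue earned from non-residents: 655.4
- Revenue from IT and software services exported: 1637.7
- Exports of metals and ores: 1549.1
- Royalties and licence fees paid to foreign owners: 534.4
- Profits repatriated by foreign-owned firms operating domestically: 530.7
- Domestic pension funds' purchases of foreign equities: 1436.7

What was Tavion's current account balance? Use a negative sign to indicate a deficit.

9006.2

Goods: 7010.8 + 1549.1 - 1788.0 = 6771.9
Services: -242.1 + 655.4 - 534.4 + 638.8 + 1637.7 = 2155.4
Primary income: 461.1 - 530.7 + 330.2 + 738.4 = 999.0
Secondary income: -304.2 - 615.9 = -920.1
Current account = 6771.9 + 2155.4 + 999.0 + (-920.1) = 9006.2
(Excluded from the current account — financial account: increase in resident deposits held at foreign banks 886.5, foreign purchases of equities on the domestic stock exchange 1836.7, domestic pension funds' purchases of foreign equities 1436.7; capital account: debt forgiveness received from foreign official creditors 138.8, sale of embassy land to a foreign government 69.1, acquisition of foreign patents and trademarks (non-produced assets) 239.4.)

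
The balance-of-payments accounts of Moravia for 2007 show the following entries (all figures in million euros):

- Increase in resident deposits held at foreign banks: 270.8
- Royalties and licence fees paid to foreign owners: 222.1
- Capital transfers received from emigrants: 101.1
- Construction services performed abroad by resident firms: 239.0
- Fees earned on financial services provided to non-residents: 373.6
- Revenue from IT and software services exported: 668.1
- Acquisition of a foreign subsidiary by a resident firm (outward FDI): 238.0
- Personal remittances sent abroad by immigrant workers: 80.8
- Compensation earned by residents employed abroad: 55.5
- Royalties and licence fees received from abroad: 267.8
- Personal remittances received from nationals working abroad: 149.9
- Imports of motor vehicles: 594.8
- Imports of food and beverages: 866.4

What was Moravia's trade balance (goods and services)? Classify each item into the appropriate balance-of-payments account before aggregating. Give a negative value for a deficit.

-134.8

Goods: -866.4 - 594.8 = -1461.2
Services: 267.8 + 373.6 + 668.1 - 222.1 + 239.0 = 1326.4
Trade balance = -1461.2 + 1326.4 = -134.8
(Excluded from the trade balance — financial account: increase in resident deposits held at foreign banks 270.8, acquisition of a foreign subsidiary by a resident firm (outward FDI) 238.0; capital account: capital transfers received from emigrants 101.1; secondary income: personal remittances sent abroad by immigrant workers 80.8, personal remittances received from nationals working abroad 149.9; primary income: compensation earned by residents employed abroad 55.5.)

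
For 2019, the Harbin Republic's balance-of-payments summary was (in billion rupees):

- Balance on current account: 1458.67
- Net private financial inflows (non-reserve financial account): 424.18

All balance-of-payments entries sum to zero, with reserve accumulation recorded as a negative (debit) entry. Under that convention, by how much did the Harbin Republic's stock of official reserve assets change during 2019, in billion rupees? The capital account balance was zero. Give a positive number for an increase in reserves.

Official reserve transactions balance = -(1458.67 + 424.18) = -1882.85
An accumulation of reserves is recorded as a debit (negative entry), so the change in the stock of reserves is the negative of that balance.
Change in official reserves = -(-1882.85) = 1882.85

1882.85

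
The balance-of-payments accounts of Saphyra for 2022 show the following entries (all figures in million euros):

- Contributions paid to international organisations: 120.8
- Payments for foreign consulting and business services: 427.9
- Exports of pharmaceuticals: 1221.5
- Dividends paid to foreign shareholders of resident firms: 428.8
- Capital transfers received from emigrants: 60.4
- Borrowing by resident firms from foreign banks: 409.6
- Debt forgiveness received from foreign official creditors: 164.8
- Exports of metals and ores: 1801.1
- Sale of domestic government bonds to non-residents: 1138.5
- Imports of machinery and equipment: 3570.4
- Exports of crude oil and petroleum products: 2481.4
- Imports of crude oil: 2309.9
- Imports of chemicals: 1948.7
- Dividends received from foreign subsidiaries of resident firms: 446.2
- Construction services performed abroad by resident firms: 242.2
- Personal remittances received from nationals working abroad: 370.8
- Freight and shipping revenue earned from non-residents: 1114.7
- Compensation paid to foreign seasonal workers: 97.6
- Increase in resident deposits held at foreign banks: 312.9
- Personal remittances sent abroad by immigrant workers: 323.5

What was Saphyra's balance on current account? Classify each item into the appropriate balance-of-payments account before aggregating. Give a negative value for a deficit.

-1549.7

Goods: 2481.4 - 3570.4 - 2309.9 + 1221.5 + 1801.1 - 1948.7 = -2325.0
Services: -427.9 + 1114.7 + 242.2 = 929.0
Primary income: -428.8 - 97.6 + 446.2 = -80.2
Secondary income: -120.8 - 323.5 + 370.8 = -73.5
Current account = (-2325.0) + 929.0 + (-80.2) + (-73.5) = -1549.7
(Excluded from the current account — capital account: capital transfers received from emigrants 60.4, debt forgiveness received from foreign official creditors 164.8; financial account: borrowing by resident firms from foreign banks 409.6, sale of domestic government bonds to non-residents 1138.5, increase in resident deposits held at foreign banks 312.9.)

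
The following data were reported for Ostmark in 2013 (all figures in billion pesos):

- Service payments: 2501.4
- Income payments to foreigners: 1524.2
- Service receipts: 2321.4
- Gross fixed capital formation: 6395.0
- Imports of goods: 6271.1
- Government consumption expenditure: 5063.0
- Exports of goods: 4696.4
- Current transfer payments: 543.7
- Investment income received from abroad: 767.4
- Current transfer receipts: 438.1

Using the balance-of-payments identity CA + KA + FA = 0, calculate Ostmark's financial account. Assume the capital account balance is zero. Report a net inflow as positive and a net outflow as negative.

2617.1

Goods balance = 4696.4 - 6271.1 = -1574.7
Services balance = 2321.4 - 2501.4 = -180.0
Trade balance (goods + services) = -1574.7 + (-180.0) = -1754.7
Net primary income = 767.4 - 1524.2 = -756.8
Net secondary income = 438.1 - 543.7 = -105.6
Current account = -1754.7 + (-756.8) + (-105.6) = -2617.1
Financial account = -(-2617.1) = 2617.1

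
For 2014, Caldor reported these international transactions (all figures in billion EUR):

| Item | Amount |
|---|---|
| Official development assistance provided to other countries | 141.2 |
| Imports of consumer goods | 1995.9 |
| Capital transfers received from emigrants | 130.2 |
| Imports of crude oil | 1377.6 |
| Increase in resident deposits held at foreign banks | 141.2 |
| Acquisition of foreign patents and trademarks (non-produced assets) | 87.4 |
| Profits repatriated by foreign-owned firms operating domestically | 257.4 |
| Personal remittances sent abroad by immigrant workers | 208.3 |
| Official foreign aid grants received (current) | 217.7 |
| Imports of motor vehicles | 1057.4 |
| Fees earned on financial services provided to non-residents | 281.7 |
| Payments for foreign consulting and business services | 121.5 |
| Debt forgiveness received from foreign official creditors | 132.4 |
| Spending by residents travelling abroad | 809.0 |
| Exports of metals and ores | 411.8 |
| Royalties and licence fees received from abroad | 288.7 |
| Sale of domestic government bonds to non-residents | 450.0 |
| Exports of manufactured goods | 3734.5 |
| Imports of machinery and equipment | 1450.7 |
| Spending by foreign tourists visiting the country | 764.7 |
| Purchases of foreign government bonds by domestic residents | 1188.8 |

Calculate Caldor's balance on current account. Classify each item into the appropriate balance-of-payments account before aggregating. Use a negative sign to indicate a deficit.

Goods: -1995.9 + 3734.5 + 411.8 - 1377.6 - 1450.7 - 1057.4 = -1735.3
Services: 764.7 + 281.7 - 809.0 + 288.7 - 121.5 = 404.6
Primary income: -257.4
Secondary income: -141.2 + 217.7 - 208.3 = -131.8
Current account = (-1735.3) + 404.6 + (-257.4) + (-131.8) = -1719.9
(Excluded from the current account — capital account: capital transfers received from emigrants 130.2, acquisition of foreign patents and trademarks (non-produced assets) 87.4, debt forgiveness received from foreign official creditors 132.4; financial account: increase in resident deposits held at foreign banks 141.2, sale of domestic government bonds to non-residents 450.0, purchases of foreign government bonds by domestic residents 1188.8.)

-1719.9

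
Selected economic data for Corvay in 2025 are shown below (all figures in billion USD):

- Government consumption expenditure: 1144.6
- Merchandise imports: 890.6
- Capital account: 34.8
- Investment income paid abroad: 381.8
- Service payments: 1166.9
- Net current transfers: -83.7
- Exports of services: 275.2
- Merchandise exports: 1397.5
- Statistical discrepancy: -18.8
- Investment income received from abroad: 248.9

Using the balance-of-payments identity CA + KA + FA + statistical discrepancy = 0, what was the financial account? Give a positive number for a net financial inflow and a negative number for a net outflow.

Goods balance = 1397.5 - 890.6 = 506.9
Services balance = 275.2 - 1166.9 = -891.7
Trade balance (goods + services) = 506.9 + (-891.7) = -384.8
Net primary income = 248.9 - 381.8 = -132.9
Net secondary income = -83.7
Current account = -384.8 + (-132.9) + (-83.7) = -601.4
Financial account = -(-601.4 + 34.8 + (-18.8)) = 585.4

585.4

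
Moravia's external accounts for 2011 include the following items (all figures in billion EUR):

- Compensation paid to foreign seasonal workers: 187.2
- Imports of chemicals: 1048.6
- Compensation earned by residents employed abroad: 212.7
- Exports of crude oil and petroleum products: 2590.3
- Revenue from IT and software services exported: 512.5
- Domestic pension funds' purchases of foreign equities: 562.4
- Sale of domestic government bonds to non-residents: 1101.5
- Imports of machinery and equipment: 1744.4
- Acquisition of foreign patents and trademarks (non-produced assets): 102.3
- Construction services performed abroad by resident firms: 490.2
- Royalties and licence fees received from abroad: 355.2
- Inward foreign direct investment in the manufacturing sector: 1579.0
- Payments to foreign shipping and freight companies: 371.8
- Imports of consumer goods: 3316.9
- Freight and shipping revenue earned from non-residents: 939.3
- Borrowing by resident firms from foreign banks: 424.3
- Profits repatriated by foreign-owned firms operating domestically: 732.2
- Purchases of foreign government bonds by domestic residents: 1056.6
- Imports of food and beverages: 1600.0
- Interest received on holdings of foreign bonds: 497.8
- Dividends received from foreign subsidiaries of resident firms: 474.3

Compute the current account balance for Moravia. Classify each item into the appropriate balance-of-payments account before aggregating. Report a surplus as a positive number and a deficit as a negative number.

-2928.8

Goods: 2590.3 - 3316.9 - 1048.6 - 1600.0 - 1744.4 = -5119.6
Services: 355.2 + 512.5 + 939.3 - 371.8 + 490.2 = 1925.4
Primary income: 474.3 - 187.2 + 497.8 - 732.2 + 212.7 = 265.4
Current account = (-5119.6) + 1925.4 + 265.4 = -2928.8
(Excluded from the current account — financial account: domestic pension funds' purchases of foreign equities 562.4, sale of domestic government bonds to non-residents 1101.5, inward foreign direct investment in the manufacturing sector 1579.0, borrowing by resident firms from foreign banks 424.3, purchases of foreign government bonds by domestic residents 1056.6; capital account: acquisition of foreign patents and trademarks (non-produced assets) 102.3.)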